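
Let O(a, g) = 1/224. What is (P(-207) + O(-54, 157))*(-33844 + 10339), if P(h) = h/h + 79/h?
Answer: -226266965/15456 ≈ -14639.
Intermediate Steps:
P(h) = 1 + 79/h
O(a, g) = 1/224
(P(-207) + O(-54, 157))*(-33844 + 10339) = ((79 - 207)/(-207) + 1/224)*(-33844 + 10339) = (-1/207*(-128) + 1/224)*(-23505) = (128/207 + 1/224)*(-23505) = (28879/46368)*(-23505) = -226266965/15456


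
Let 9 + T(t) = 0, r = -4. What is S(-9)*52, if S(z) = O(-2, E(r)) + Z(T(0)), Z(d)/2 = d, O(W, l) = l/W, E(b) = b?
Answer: -832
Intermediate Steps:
T(t) = -9 (T(t) = -9 + 0 = -9)
Z(d) = 2*d
S(z) = -16 (S(z) = -4/(-2) + 2*(-9) = -4*(-½) - 18 = 2 - 18 = -16)
S(-9)*52 = -16*52 = -832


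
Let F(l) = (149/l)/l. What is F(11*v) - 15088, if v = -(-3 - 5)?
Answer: -116841323/7744 ≈ -15088.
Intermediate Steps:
v = 8 (v = -1*(-8) = 8)
F(l) = 149/l²
F(11*v) - 15088 = 149/(11*8)² - 15088 = 149/88² - 15088 = 149*(1/7744) - 15088 = 149/7744 - 15088 = -116841323/7744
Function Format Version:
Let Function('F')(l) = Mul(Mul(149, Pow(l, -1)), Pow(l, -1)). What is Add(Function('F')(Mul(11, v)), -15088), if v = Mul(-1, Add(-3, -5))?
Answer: Rational(-116841323, 7744) ≈ -15088.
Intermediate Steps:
v = 8 (v = Mul(-1, -8) = 8)
Function('F')(l) = Mul(149, Pow(l, -2))
Add(Function('F')(Mul(11, v)), -15088) = Add(Mul(149, Pow(Mul(11, 8), -2)), -15088) = Add(Mul(149, Pow(88, -2)), -15088) = Add(Mul(149, Rational(1, 7744)), -15088) = Add(Rational(149, 7744), -15088) = Rational(-116841323, 7744)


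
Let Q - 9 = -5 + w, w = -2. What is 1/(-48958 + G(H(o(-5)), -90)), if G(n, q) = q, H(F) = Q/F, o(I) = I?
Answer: -1/49048 ≈ -2.0388e-5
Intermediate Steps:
Q = 2 (Q = 9 + (-5 - 2) = 9 - 7 = 2)
H(F) = 2/F
1/(-48958 + G(H(o(-5)), -90)) = 1/(-48958 - 90) = 1/(-49048) = -1/49048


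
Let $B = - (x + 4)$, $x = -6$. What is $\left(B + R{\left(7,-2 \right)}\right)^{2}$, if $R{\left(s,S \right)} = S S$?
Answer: $36$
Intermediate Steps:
$R{\left(s,S \right)} = S^{2}$
$B = 2$ ($B = - (-6 + 4) = \left(-1\right) \left(-2\right) = 2$)
$\left(B + R{\left(7,-2 \right)}\right)^{2} = \left(2 + \left(-2\right)^{2}\right)^{2} = \left(2 + 4\right)^{2} = 6^{2} = 36$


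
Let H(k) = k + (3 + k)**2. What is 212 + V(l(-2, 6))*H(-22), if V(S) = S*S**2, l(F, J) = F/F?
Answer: 551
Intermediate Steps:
l(F, J) = 1
V(S) = S**3
212 + V(l(-2, 6))*H(-22) = 212 + 1**3*(-22 + (3 - 22)**2) = 212 + 1*(-22 + (-19)**2) = 212 + 1*(-22 + 361) = 212 + 1*339 = 212 + 339 = 551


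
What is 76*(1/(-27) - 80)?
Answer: -164236/27 ≈ -6082.8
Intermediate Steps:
76*(1/(-27) - 80) = 76*(-1/27 - 80) = 76*(-2161/27) = -164236/27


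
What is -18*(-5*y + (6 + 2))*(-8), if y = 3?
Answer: -1008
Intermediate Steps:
-18*(-5*y + (6 + 2))*(-8) = -18*(-5*3 + (6 + 2))*(-8) = -18*(-15 + 8)*(-8) = -18*(-7)*(-8) = 126*(-8) = -1008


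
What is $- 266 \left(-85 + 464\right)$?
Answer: $-100814$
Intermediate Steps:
$- 266 \left(-85 + 464\right) = \left(-266\right) 379 = -100814$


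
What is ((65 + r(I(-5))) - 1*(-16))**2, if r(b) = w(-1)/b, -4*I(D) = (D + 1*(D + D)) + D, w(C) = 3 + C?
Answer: 165649/25 ≈ 6626.0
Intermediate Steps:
I(D) = -D (I(D) = -((D + 1*(D + D)) + D)/4 = -((D + 1*(2*D)) + D)/4 = -((D + 2*D) + D)/4 = -(3*D + D)/4 = -D)
r(b) = 2/b (r(b) = (3 - 1)/b = 2/b)
((65 + r(I(-5))) - 1*(-16))**2 = ((65 + 2/((-1*(-5)))) - 1*(-16))**2 = ((65 + 2/5) + 16)**2 = (327/5 + 16)**2 = (407/5)**2 = 165649/25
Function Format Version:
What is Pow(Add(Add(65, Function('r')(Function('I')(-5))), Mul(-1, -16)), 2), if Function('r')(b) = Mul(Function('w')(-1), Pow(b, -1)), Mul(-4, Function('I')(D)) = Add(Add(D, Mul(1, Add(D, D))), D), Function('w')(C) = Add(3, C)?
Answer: Rational(165649, 25) ≈ 6626.0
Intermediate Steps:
Function('I')(D) = Mul(-1, D) (Function('I')(D) = Mul(Rational(-1, 4), Add(Add(D, Mul(1, Add(D, D))), D)) = Mul(Rational(-1, 4), Add(Add(D, Mul(1, Mul(2, D))), D)) = Mul(Rational(-1, 4), Add(Add(D, Mul(2, D)), D)) = Mul(Rational(-1, 4), Add(Mul(3, D), D)) = Mul(Rational(-1, 4), Mul(4, D)) = Mul(-1, D))
Function('r')(b) = Mul(2, Pow(b, -1)) (Function('r')(b) = Mul(Add(3, -1), Pow(b, -1)) = Mul(2, Pow(b, -1)))
Pow(Add(Add(65, Function('r')(Function('I')(-5))), Mul(-1, -16)), 2) = Pow(Add(Add(65, Mul(2, Pow(Mul(-1, -5), -1))), Mul(-1, -16)), 2) = Pow(Add(Add(65, Mul(2, Pow(5, -1))), 16), 2) = Pow(Add(Add(65, Mul(2, Rational(1, 5))), 16), 2) = Pow(Add(Add(65, Rational(2, 5)), 16), 2) = Pow(Add(Rational(327, 5), 16), 2) = Pow(Rational(407, 5), 2) = Rational(165649, 25)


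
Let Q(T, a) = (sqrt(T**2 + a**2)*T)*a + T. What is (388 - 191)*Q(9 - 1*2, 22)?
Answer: 1379 + 30338*sqrt(533) ≈ 7.0179e+5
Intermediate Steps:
Q(T, a) = T + T*a*sqrt(T**2 + a**2) (Q(T, a) = (T*sqrt(T**2 + a**2))*a + T = T*a*sqrt(T**2 + a**2) + T = T + T*a*sqrt(T**2 + a**2))
(388 - 191)*Q(9 - 1*2, 22) = (388 - 191)*((9 - 1*2)*(1 + 22*sqrt((9 - 1*2)**2 + 22**2))) = 197*((9 - 2)*(1 + 22*sqrt((9 - 2)**2 + 484))) = 197*(7*(1 + 22*sqrt(7**2 + 484))) = 197*(7*(1 + 22*sqrt(49 + 484))) = 197*(7*(1 + 22*sqrt(533))) = 197*(7 + 154*sqrt(533)) = 1379 + 30338*sqrt(533)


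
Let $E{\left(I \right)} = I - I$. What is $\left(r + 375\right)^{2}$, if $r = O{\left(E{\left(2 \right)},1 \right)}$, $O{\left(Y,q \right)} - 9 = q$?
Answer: $148225$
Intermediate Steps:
$E{\left(I \right)} = 0$
$O{\left(Y,q \right)} = 9 + q$
$r = 10$ ($r = 9 + 1 = 10$)
$\left(r + 375\right)^{2} = \left(10 + 375\right)^{2} = 385^{2} = 148225$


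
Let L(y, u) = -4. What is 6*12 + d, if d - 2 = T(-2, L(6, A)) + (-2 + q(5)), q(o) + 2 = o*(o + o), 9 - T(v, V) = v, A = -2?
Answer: 131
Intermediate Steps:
T(v, V) = 9 - v
q(o) = -2 + 2*o² (q(o) = -2 + o*(o + o) = -2 + o*(2*o) = -2 + 2*o²)
d = 59 (d = 2 + ((9 - 1*(-2)) + (-2 + (-2 + 2*5²))) = 2 + ((9 + 2) + (-2 + (-2 + 2*25))) = 2 + (11 + (-2 + (-2 + 50))) = 2 + (11 + (-2 + 48)) = 2 + (11 + 46) = 2 + 57 = 59)
6*12 + d = 6*12 + 59 = 72 + 59 = 131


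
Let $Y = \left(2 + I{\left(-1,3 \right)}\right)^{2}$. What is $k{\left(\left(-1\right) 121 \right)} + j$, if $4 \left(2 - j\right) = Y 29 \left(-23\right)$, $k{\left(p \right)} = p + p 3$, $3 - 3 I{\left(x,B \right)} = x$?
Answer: $\frac{12337}{9} \approx 1370.8$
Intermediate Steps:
$I{\left(x,B \right)} = 1 - \frac{x}{3}$
$k{\left(p \right)} = 4 p$ ($k{\left(p \right)} = p + 3 p = 4 p$)
$Y = \frac{100}{9}$ ($Y = \left(2 + \left(1 - - \frac{1}{3}\right)\right)^{2} = \left(2 + \left(1 + \frac{1}{3}\right)\right)^{2} = \left(2 + \frac{4}{3}\right)^{2} = \left(\frac{10}{3}\right)^{2} = \frac{100}{9} \approx 11.111$)
$j = \frac{16693}{9}$ ($j = 2 - \frac{\frac{100}{9} \cdot 29 \left(-23\right)}{4} = 2 - \frac{\frac{2900}{9} \left(-23\right)}{4} = 2 - - \frac{16675}{9} = 2 + \frac{16675}{9} = \frac{16693}{9} \approx 1854.8$)
$k{\left(\left(-1\right) 121 \right)} + j = 4 \left(\left(-1\right) 121\right) + \frac{16693}{9} = 4 \left(-121\right) + \frac{16693}{9} = -484 + \frac{16693}{9} = \frac{12337}{9}$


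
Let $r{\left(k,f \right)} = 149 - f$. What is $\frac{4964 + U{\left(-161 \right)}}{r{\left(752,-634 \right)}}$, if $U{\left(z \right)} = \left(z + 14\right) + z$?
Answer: $\frac{1552}{261} \approx 5.9464$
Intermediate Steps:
$U{\left(z \right)} = 14 + 2 z$ ($U{\left(z \right)} = \left(14 + z\right) + z = 14 + 2 z$)
$\frac{4964 + U{\left(-161 \right)}}{r{\left(752,-634 \right)}} = \frac{4964 + \left(14 + 2 \left(-161\right)\right)}{149 - -634} = \frac{4964 + \left(14 - 322\right)}{149 + 634} = \frac{4964 - 308}{783} = 4656 \cdot \frac{1}{783} = \frac{1552}{261}$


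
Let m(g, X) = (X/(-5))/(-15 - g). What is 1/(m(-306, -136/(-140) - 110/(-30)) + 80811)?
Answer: 152775/12345900038 ≈ 1.2375e-5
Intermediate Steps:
m(g, X) = -X/(5*(-15 - g)) (m(g, X) = (X*(-⅕))/(-15 - g) = (-X/5)/(-15 - g) = -X/(5*(-15 - g)))
1/(m(-306, -136/(-140) - 110/(-30)) + 80811) = 1/((-136/(-140) - 110/(-30))/(5*(15 - 306)) + 80811) = 1/((⅕)*(-136*(-1/140) - 110*(-1/30))/(-291) + 80811) = 1/((⅕)*(34/35 + 11/3)*(-1/291) + 80811) = 1/((⅕)*(487/105)*(-1/291) + 80811) = 1/(-487/152775 + 80811) = 1/(12345900038/152775) = 152775/12345900038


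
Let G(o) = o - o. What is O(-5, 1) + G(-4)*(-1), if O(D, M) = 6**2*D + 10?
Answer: -170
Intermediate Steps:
G(o) = 0
O(D, M) = 10 + 36*D (O(D, M) = 36*D + 10 = 10 + 36*D)
O(-5, 1) + G(-4)*(-1) = (10 + 36*(-5)) + 0*(-1) = (10 - 180) + 0 = -170 + 0 = -170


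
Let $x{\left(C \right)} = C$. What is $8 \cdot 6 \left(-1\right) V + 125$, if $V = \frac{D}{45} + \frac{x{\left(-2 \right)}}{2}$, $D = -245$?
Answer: $\frac{1303}{3} \approx 434.33$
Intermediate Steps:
$V = - \frac{58}{9}$ ($V = - \frac{245}{45} - \frac{2}{2} = \left(-245\right) \frac{1}{45} - 1 = - \frac{49}{9} - 1 = - \frac{58}{9} \approx -6.4444$)
$8 \cdot 6 \left(-1\right) V + 125 = 8 \cdot 6 \left(-1\right) \left(- \frac{58}{9}\right) + 125 = 48 \left(-1\right) \left(- \frac{58}{9}\right) + 125 = \left(-48\right) \left(- \frac{58}{9}\right) + 125 = \frac{928}{3} + 125 = \frac{1303}{3}$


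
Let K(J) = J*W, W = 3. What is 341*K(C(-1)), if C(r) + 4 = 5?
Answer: 1023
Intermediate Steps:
C(r) = 1 (C(r) = -4 + 5 = 1)
K(J) = 3*J (K(J) = J*3 = 3*J)
341*K(C(-1)) = 341*(3*1) = 341*3 = 1023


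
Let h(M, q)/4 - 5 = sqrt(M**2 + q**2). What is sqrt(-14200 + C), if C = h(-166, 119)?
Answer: 2*sqrt(-3545 + sqrt(41717)) ≈ 115.6*I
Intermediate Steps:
h(M, q) = 20 + 4*sqrt(M**2 + q**2)
C = 20 + 4*sqrt(41717) (C = 20 + 4*sqrt((-166)**2 + 119**2) = 20 + 4*sqrt(27556 + 14161) = 20 + 4*sqrt(41717) ≈ 836.99)
sqrt(-14200 + C) = sqrt(-14200 + (20 + 4*sqrt(41717))) = sqrt(-14180 + 4*sqrt(41717))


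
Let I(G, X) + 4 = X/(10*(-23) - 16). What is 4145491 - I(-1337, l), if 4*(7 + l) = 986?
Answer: 2039584019/492 ≈ 4.1455e+6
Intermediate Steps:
l = 479/2 (l = -7 + (¼)*986 = -7 + 493/2 = 479/2 ≈ 239.50)
I(G, X) = -4 - X/246 (I(G, X) = -4 + X/(10*(-23) - 16) = -4 + X/(-230 - 16) = -4 + X/(-246) = -4 + X*(-1/246) = -4 - X/246)
4145491 - I(-1337, l) = 4145491 - (-4 - 1/246*479/2) = 4145491 - (-4 - 479/492) = 4145491 - 1*(-2447/492) = 4145491 + 2447/492 = 2039584019/492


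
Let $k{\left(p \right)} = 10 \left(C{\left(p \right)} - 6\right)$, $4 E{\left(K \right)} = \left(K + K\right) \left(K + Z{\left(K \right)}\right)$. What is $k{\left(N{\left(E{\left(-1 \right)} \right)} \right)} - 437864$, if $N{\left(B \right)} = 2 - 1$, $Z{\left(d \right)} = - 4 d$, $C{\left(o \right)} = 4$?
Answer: $-437884$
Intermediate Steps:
$E{\left(K \right)} = - \frac{3 K^{2}}{2}$ ($E{\left(K \right)} = \frac{\left(K + K\right) \left(K - 4 K\right)}{4} = \frac{2 K \left(- 3 K\right)}{4} = \frac{\left(-6\right) K^{2}}{4} = - \frac{3 K^{2}}{2}$)
$N{\left(B \right)} = 1$ ($N{\left(B \right)} = 2 - 1 = 1$)
$k{\left(p \right)} = -20$ ($k{\left(p \right)} = 10 \left(4 - 6\right) = 10 \left(-2\right) = -20$)
$k{\left(N{\left(E{\left(-1 \right)} \right)} \right)} - 437864 = -20 - 437864 = -437884$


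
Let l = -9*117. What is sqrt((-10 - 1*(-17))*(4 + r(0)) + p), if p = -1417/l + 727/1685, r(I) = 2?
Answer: sqrt(10067743570)/15165 ≈ 6.6164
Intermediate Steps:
l = -1053
p = 242552/136485 (p = -1417/(-1053) + 727/1685 = -1417*(-1/1053) + 727*(1/1685) = 109/81 + 727/1685 = 242552/136485 ≈ 1.7771)
sqrt((-10 - 1*(-17))*(4 + r(0)) + p) = sqrt((-10 - 1*(-17))*(4 + 2) + 242552/136485) = sqrt((-10 + 17)*6 + 242552/136485) = sqrt(7*6 + 242552/136485) = sqrt(42 + 242552/136485) = sqrt(5974922/136485) = sqrt(10067743570)/15165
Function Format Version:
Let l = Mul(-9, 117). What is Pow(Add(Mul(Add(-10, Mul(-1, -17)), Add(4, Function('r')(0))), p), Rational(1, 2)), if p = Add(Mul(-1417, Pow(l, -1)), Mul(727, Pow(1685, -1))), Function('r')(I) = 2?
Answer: Mul(Rational(1, 15165), Pow(10067743570, Rational(1, 2))) ≈ 6.6164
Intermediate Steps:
l = -1053
p = Rational(242552, 136485) (p = Add(Mul(-1417, Pow(-1053, -1)), Mul(727, Pow(1685, -1))) = Add(Mul(-1417, Rational(-1, 1053)), Mul(727, Rational(1, 1685))) = Add(Rational(109, 81), Rational(727, 1685)) = Rational(242552, 136485) ≈ 1.7771)
Pow(Add(Mul(Add(-10, Mul(-1, -17)), Add(4, Function('r')(0))), p), Rational(1, 2)) = Pow(Add(Mul(Add(-10, Mul(-1, -17)), Add(4, 2)), Rational(242552, 136485)), Rational(1, 2)) = Pow(Add(Mul(Add(-10, 17), 6), Rational(242552, 136485)), Rational(1, 2)) = Pow(Add(Mul(7, 6), Rational(242552, 136485)), Rational(1, 2)) = Pow(Add(42, Rational(242552, 136485)), Rational(1, 2)) = Pow(Rational(5974922, 136485), Rational(1, 2)) = Mul(Rational(1, 15165), Pow(10067743570, Rational(1, 2)))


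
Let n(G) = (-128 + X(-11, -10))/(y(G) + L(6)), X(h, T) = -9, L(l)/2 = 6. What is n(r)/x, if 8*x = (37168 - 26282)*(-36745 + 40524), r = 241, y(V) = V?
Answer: -548/5203981541 ≈ -1.0530e-7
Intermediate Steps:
L(l) = 12 (L(l) = 2*6 = 12)
x = 20569097/4 (x = ((37168 - 26282)*(-36745 + 40524))/8 = (10886*3779)/8 = (⅛)*41138194 = 20569097/4 ≈ 5.1423e+6)
n(G) = -137/(12 + G) (n(G) = (-128 - 9)/(G + 12) = -137/(12 + G))
n(r)/x = (-137/(12 + 241))/(20569097/4) = -137/253*(4/20569097) = -137*1/253*(4/20569097) = -137/253*4/20569097 = -548/5203981541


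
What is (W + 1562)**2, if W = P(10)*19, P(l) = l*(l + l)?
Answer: 28751044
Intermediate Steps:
P(l) = 2*l**2 (P(l) = l*(2*l) = 2*l**2)
W = 3800 (W = (2*10**2)*19 = (2*100)*19 = 200*19 = 3800)
(W + 1562)**2 = (3800 + 1562)**2 = 5362**2 = 28751044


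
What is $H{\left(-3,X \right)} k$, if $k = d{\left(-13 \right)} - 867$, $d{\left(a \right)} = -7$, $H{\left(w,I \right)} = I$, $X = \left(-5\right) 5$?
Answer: $21850$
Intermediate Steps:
$X = -25$
$k = -874$ ($k = -7 - 867 = -874$)
$H{\left(-3,X \right)} k = \left(-25\right) \left(-874\right) = 21850$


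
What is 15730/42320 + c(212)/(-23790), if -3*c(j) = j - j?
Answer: 1573/4232 ≈ 0.37169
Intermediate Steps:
c(j) = 0 (c(j) = -(j - j)/3 = -1/3*0 = 0)
15730/42320 + c(212)/(-23790) = 15730/42320 + 0/(-23790) = 15730*(1/42320) + 0*(-1/23790) = 1573/4232 + 0 = 1573/4232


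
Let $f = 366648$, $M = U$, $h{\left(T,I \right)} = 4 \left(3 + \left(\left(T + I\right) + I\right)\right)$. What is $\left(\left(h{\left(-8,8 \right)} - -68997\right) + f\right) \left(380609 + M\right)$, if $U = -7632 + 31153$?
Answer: $176074995570$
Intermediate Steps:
$h{\left(T,I \right)} = 12 + 4 T + 8 I$ ($h{\left(T,I \right)} = 4 \left(3 + \left(\left(I + T\right) + I\right)\right) = 4 \left(3 + \left(T + 2 I\right)\right) = 4 \left(3 + T + 2 I\right) = 12 + 4 T + 8 I$)
$U = 23521$
$M = 23521$
$\left(\left(h{\left(-8,8 \right)} - -68997\right) + f\right) \left(380609 + M\right) = \left(\left(\left(12 + 4 \left(-8\right) + 8 \cdot 8\right) - -68997\right) + 366648\right) \left(380609 + 23521\right) = \left(\left(\left(12 - 32 + 64\right) + 68997\right) + 366648\right) 404130 = \left(\left(44 + 68997\right) + 366648\right) 404130 = \left(69041 + 366648\right) 404130 = 435689 \cdot 404130 = 176074995570$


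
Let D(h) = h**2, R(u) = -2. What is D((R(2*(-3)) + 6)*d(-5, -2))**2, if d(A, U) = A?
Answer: 160000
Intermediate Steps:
D((R(2*(-3)) + 6)*d(-5, -2))**2 = (((-2 + 6)*(-5))**2)**2 = ((4*(-5))**2)**2 = ((-20)**2)**2 = 400**2 = 160000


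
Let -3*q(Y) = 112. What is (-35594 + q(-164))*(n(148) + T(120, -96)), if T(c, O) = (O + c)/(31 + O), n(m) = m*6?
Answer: -2055785408/65 ≈ -3.1627e+7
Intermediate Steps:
n(m) = 6*m
q(Y) = -112/3 (q(Y) = -⅓*112 = -112/3)
T(c, O) = (O + c)/(31 + O)
(-35594 + q(-164))*(n(148) + T(120, -96)) = (-35594 - 112/3)*(6*148 + (-96 + 120)/(31 - 96)) = -106894*(888 + 24/(-65))/3 = -106894*(888 - 1/65*24)/3 = -106894*(888 - 24/65)/3 = -106894/3*57696/65 = -2055785408/65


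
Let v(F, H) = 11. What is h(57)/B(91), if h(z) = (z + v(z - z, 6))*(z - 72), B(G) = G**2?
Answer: -1020/8281 ≈ -0.12317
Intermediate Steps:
h(z) = (-72 + z)*(11 + z) (h(z) = (z + 11)*(z - 72) = (11 + z)*(-72 + z) = (-72 + z)*(11 + z))
h(57)/B(91) = (-792 + 57**2 - 61*57)/(91**2) = (-792 + 3249 - 3477)/8281 = -1020*1/8281 = -1020/8281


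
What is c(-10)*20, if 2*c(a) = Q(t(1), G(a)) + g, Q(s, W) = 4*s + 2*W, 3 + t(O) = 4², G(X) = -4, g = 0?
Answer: 440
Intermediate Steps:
t(O) = 13 (t(O) = -3 + 4² = -3 + 16 = 13)
Q(s, W) = 2*W + 4*s
c(a) = 22 (c(a) = ((2*(-4) + 4*13) + 0)/2 = ((-8 + 52) + 0)/2 = (44 + 0)/2 = (½)*44 = 22)
c(-10)*20 = 22*20 = 440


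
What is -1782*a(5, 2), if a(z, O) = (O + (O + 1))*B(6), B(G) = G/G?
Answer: -8910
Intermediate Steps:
B(G) = 1
a(z, O) = 1 + 2*O (a(z, O) = (O + (O + 1))*1 = (O + (1 + O))*1 = (1 + 2*O)*1 = 1 + 2*O)
-1782*a(5, 2) = -1782*(1 + 2*2) = -1782*(1 + 4) = -1782*5 = -8910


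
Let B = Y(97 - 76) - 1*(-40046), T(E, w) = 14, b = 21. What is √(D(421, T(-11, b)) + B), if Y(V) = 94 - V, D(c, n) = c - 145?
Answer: √40395 ≈ 200.99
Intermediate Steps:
D(c, n) = -145 + c
B = 40119 (B = (94 - (97 - 76)) - 1*(-40046) = (94 - 1*21) + 40046 = (94 - 21) + 40046 = 73 + 40046 = 40119)
√(D(421, T(-11, b)) + B) = √((-145 + 421) + 40119) = √(276 + 40119) = √40395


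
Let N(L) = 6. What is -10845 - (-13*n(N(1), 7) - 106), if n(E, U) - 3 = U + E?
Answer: -10531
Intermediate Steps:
n(E, U) = 3 + E + U (n(E, U) = 3 + (U + E) = 3 + (E + U) = 3 + E + U)
-10845 - (-13*n(N(1), 7) - 106) = -10845 - (-13*(3 + 6 + 7) - 106) = -10845 - (-13*16 - 106) = -10845 - (-208 - 106) = -10845 - 1*(-314) = -10845 + 314 = -10531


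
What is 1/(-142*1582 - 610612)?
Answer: -1/835256 ≈ -1.1972e-6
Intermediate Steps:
1/(-142*1582 - 610612) = 1/(-224644 - 610612) = 1/(-835256) = -1/835256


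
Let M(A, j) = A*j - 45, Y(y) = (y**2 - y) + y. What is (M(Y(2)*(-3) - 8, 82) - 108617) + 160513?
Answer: 50211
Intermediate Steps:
Y(y) = y**2
M(A, j) = -45 + A*j
(M(Y(2)*(-3) - 8, 82) - 108617) + 160513 = ((-45 + (2**2*(-3) - 8)*82) - 108617) + 160513 = ((-45 + (4*(-3) - 8)*82) - 108617) + 160513 = ((-45 + (-12 - 8)*82) - 108617) + 160513 = ((-45 - 20*82) - 108617) + 160513 = ((-45 - 1640) - 108617) + 160513 = (-1685 - 108617) + 160513 = -110302 + 160513 = 50211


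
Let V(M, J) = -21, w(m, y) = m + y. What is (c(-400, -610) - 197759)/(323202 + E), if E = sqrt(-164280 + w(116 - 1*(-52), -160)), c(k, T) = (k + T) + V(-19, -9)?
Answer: -16062331395/26114924269 + 198790*I*sqrt(10267)/26114924269 ≈ -0.61506 + 0.00077131*I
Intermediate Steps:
c(k, T) = -21 + T + k (c(k, T) = (k + T) - 21 = (T + k) - 21 = -21 + T + k)
E = 4*I*sqrt(10267) (E = sqrt(-164280 + ((116 - 1*(-52)) - 160)) = sqrt(-164280 + ((116 + 52) - 160)) = sqrt(-164280 + (168 - 160)) = sqrt(-164280 + 8) = sqrt(-164272) = 4*I*sqrt(10267) ≈ 405.3*I)
(c(-400, -610) - 197759)/(323202 + E) = ((-21 - 610 - 400) - 197759)/(323202 + 4*I*sqrt(10267)) = (-1031 - 197759)/(323202 + 4*I*sqrt(10267)) = -198790/(323202 + 4*I*sqrt(10267))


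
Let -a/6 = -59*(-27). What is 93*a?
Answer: -888894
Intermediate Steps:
a = -9558 (a = -(-354)*(-27) = -6*1593 = -9558)
93*a = 93*(-9558) = -888894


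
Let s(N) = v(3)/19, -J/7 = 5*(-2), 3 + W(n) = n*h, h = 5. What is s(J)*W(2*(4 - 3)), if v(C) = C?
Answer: 21/19 ≈ 1.1053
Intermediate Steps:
W(n) = -3 + 5*n (W(n) = -3 + n*5 = -3 + 5*n)
J = 70 (J = -35*(-2) = -7*(-10) = 70)
s(N) = 3/19
s(J)*W(2*(4 - 3)) = 3*(-3 + 5*(2*(4 - 3)))/19 = 3*(-3 + 5*(2*1))/19 = 3*(-3 + 5*2)/19 = 3*(-3 + 10)/19 = (3/19)*7 = 21/19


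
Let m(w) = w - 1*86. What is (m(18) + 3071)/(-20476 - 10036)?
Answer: -3003/30512 ≈ -0.098420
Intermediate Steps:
m(w) = -86 + w (m(w) = w - 86 = -86 + w)
(m(18) + 3071)/(-20476 - 10036) = ((-86 + 18) + 3071)/(-20476 - 10036) = (-68 + 3071)/(-30512) = 3003*(-1/30512) = -3003/30512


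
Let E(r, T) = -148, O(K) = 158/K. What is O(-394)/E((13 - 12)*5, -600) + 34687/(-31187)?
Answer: -1008870399/909288172 ≈ -1.1095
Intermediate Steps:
O(-394)/E((13 - 12)*5, -600) + 34687/(-31187) = (158/(-394))/(-148) + 34687/(-31187) = (158*(-1/394))*(-1/148) + 34687*(-1/31187) = -79/197*(-1/148) - 34687/31187 = 79/29156 - 34687/31187 = -1008870399/909288172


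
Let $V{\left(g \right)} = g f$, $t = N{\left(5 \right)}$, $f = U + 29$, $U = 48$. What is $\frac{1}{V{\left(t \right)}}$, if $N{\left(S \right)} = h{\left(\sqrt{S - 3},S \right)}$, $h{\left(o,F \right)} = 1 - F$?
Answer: $- \frac{1}{308} \approx -0.0032468$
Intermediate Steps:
$f = 77$ ($f = 48 + 29 = 77$)
$N{\left(S \right)} = 1 - S$
$t = -4$ ($t = 1 - 5 = -4$)
$V{\left(g \right)} = 77 g$ ($V{\left(g \right)} = g 77 = 77 g$)
$\frac{1}{V{\left(t \right)}} = \frac{1}{77 \left(-4\right)} = \frac{1}{-308} = - \frac{1}{308}$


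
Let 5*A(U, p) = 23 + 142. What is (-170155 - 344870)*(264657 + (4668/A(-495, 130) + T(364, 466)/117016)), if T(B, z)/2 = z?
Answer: -43885566833086125/321794 ≈ -1.3638e+11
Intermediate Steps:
T(B, z) = 2*z
A(U, p) = 33 (A(U, p) = (23 + 142)/5 = (1/5)*165 = 33)
(-170155 - 344870)*(264657 + (4668/A(-495, 130) + T(364, 466)/117016)) = (-170155 - 344870)*(264657 + (4668/33 + (2*466)/117016)) = -515025*(264657 + (4668*(1/33) + 932*(1/117016))) = -515025*(264657 + (1556/11 + 233/29254)) = -515025*(264657 + 45521787/321794) = -515025*85210556445/321794 = -43885566833086125/321794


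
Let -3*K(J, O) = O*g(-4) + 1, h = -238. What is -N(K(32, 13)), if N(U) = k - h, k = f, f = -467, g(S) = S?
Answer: 229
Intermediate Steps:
k = -467
K(J, O) = -⅓ + 4*O/3 (K(J, O) = -(O*(-4) + 1)/3 = -(-4*O + 1)/3 = -(1 - 4*O)/3 = -⅓ + 4*O/3)
N(U) = -229 (N(U) = -467 - 1*(-238) = -467 + 238 = -229)
-N(K(32, 13)) = -1*(-229) = 229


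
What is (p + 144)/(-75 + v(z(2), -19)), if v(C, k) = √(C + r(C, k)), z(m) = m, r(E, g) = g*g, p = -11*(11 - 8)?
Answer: -2775/1754 - 407*√3/1754 ≈ -1.9840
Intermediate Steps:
p = -33 (p = -11*3 = -33)
r(E, g) = g²
v(C, k) = √(C + k²)
(p + 144)/(-75 + v(z(2), -19)) = (-33 + 144)/(-75 + √(2 + (-19)²)) = 111/(-75 + √(2 + 361)) = 111/(-75 + √363) = 111/(-75 + 11*√3)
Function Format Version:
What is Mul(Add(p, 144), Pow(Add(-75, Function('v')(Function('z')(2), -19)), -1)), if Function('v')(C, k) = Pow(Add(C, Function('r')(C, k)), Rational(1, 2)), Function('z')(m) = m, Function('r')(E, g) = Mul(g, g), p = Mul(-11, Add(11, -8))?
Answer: Add(Rational(-2775, 1754), Mul(Rational(-407, 1754), Pow(3, Rational(1, 2)))) ≈ -1.9840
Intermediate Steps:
p = -33 (p = Mul(-11, 3) = -33)
Function('r')(E, g) = Pow(g, 2)
Function('v')(C, k) = Pow(Add(C, Pow(k, 2)), Rational(1, 2))
Mul(Add(p, 144), Pow(Add(-75, Function('v')(Function('z')(2), -19)), -1)) = Mul(Add(-33, 144), Pow(Add(-75, Pow(Add(2, Pow(-19, 2)), Rational(1, 2))), -1)) = Mul(111, Pow(Add(-75, Pow(Add(2, 361), Rational(1, 2))), -1)) = Mul(111, Pow(Add(-75, Pow(363, Rational(1, 2))), -1)) = Mul(111, Pow(Add(-75, Mul(11, Pow(3, Rational(1, 2)))), -1))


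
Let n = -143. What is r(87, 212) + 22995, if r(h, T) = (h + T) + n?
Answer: 23151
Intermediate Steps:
r(h, T) = -143 + T + h (r(h, T) = (h + T) - 143 = (T + h) - 143 = -143 + T + h)
r(87, 212) + 22995 = (-143 + 212 + 87) + 22995 = 156 + 22995 = 23151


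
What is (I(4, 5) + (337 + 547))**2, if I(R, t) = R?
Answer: 788544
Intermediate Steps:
(I(4, 5) + (337 + 547))**2 = (4 + (337 + 547))**2 = (4 + 884)**2 = 888**2 = 788544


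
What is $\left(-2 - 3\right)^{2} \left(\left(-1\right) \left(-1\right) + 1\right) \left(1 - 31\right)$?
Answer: $-1500$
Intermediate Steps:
$\left(-2 - 3\right)^{2} \left(\left(-1\right) \left(-1\right) + 1\right) \left(1 - 31\right) = \left(-5\right)^{2} \left(1 + 1\right) \left(1 - 31\right) = 25 \cdot 2 \left(-30\right) = 50 \left(-30\right) = -1500$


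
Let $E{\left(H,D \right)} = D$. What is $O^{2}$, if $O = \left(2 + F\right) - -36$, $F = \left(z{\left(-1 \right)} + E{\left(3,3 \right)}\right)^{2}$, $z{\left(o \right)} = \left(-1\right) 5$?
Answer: $1764$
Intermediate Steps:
$z{\left(o \right)} = -5$
$F = 4$ ($F = \left(-5 + 3\right)^{2} = \left(-2\right)^{2} = 4$)
$O = 42$ ($O = \left(2 + 4\right) - -36 = 6 + 36 = 42$)
$O^{2} = 42^{2} = 1764$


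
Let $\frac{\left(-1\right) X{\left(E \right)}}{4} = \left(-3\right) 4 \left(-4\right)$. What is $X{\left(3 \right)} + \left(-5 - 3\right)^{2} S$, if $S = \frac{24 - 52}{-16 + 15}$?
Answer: $1600$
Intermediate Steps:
$X{\left(E \right)} = -192$ ($X{\left(E \right)} = - 4 \left(-3\right) 4 \left(-4\right) = - 4 \left(\left(-12\right) \left(-4\right)\right) = \left(-4\right) 48 = -192$)
$S = 28$ ($S = - \frac{28}{-1} = \left(-28\right) \left(-1\right) = 28$)
$X{\left(3 \right)} + \left(-5 - 3\right)^{2} S = -192 + \left(-5 - 3\right)^{2} \cdot 28 = -192 + \left(-8\right)^{2} \cdot 28 = -192 + 64 \cdot 28 = -192 + 1792 = 1600$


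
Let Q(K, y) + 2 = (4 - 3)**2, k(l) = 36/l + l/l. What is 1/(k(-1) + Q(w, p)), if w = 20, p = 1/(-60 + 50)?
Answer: -1/36 ≈ -0.027778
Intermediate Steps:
p = -1/10 (p = 1/(-10) = -1/10 ≈ -0.10000)
k(l) = 1 + 36/l (k(l) = 36/l + 1 = 1 + 36/l)
Q(K, y) = -1 (Q(K, y) = -2 + (4 - 3)**2 = -2 + 1**2 = -2 + 1 = -1)
1/(k(-1) + Q(w, p)) = 1/((36 - 1)/(-1) - 1) = 1/(-1*35 - 1) = 1/(-35 - 1) = 1/(-36) = -1/36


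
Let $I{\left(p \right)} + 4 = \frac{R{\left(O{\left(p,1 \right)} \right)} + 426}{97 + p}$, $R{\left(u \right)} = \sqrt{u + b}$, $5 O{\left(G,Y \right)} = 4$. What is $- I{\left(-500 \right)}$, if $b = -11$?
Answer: $\frac{2038}{403} + \frac{i \sqrt{255}}{2015} \approx 5.0571 + 0.0079249 i$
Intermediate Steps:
$O{\left(G,Y \right)} = \frac{4}{5}$ ($O{\left(G,Y \right)} = \frac{1}{5} \cdot 4 = \frac{4}{5}$)
$R{\left(u \right)} = \sqrt{-11 + u}$ ($R{\left(u \right)} = \sqrt{u - 11} = \sqrt{-11 + u}$)
$I{\left(p \right)} = -4 + \frac{426 + \frac{i \sqrt{255}}{5}}{97 + p}$ ($I{\left(p \right)} = -4 + \frac{\sqrt{-11 + \frac{4}{5}} + 426}{97 + p} = -4 + \frac{\sqrt{- \frac{51}{5}} + 426}{97 + p} = -4 + \frac{\frac{i \sqrt{255}}{5} + 426}{97 + p} = -4 + \frac{426 + \frac{i \sqrt{255}}{5}}{97 + p}$)
$- I{\left(-500 \right)} = - \frac{190 - -10000 + i \sqrt{255}}{5 \left(97 - 500\right)} = - \frac{190 + 10000 + i \sqrt{255}}{5 \left(-403\right)} = - \frac{\left(-1\right) \left(10190 + i \sqrt{255}\right)}{5 \cdot 403} = - (- \frac{2038}{403} - \frac{i \sqrt{255}}{2015}) = \frac{2038}{403} + \frac{i \sqrt{255}}{2015}$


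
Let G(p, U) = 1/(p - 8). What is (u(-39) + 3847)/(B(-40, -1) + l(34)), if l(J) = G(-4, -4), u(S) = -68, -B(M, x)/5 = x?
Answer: 45348/59 ≈ 768.61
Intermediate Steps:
B(M, x) = -5*x
G(p, U) = 1/(-8 + p)
l(J) = -1/12 (l(J) = 1/(-8 - 4) = 1/(-12) = -1/12)
(u(-39) + 3847)/(B(-40, -1) + l(34)) = (-68 + 3847)/(-5*(-1) - 1/12) = 3779/(5 - 1/12) = 3779/(59/12) = 3779*(12/59) = 45348/59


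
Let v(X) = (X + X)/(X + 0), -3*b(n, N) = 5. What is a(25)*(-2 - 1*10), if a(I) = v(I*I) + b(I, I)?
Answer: -4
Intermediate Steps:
b(n, N) = -5/3 (b(n, N) = -⅓*5 = -5/3)
v(X) = 2 (v(X) = (2*X)/X = 2)
a(I) = ⅓ (a(I) = 2 - 5/3 = ⅓)
a(25)*(-2 - 1*10) = (-2 - 1*10)/3 = (-2 - 10)/3 = (⅓)*(-12) = -4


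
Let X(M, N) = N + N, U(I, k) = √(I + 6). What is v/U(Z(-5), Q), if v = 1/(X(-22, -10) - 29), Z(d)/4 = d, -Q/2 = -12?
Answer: I*√14/686 ≈ 0.0054543*I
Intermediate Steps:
Q = 24 (Q = -2*(-12) = 24)
Z(d) = 4*d
U(I, k) = √(6 + I)
X(M, N) = 2*N
v = -1/49 (v = 1/(2*(-10) - 29) = 1/(-20 - 29) = 1/(-49) = -1/49 ≈ -0.020408)
v/U(Z(-5), Q) = -1/(49*√(6 + 4*(-5))) = -1/(49*√(6 - 20)) = -(-I*√14/14)/49 = -(-1)*I*√14/686 = I*√14/686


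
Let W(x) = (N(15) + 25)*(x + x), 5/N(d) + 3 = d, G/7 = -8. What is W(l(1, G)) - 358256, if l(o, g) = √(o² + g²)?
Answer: -358256 + 305*√3137/6 ≈ -3.5541e+5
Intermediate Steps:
G = -56 (G = 7*(-8) = -56)
N(d) = 5/(-3 + d)
l(o, g) = √(g² + o²)
W(x) = 305*x/6 (W(x) = (5/(-3 + 15) + 25)*(x + x) = (5/12 + 25)*(2*x) = 305*(2*x)/12 = 305*x/6)
W(l(1, G)) - 358256 = 305*√((-56)² + 1²)/6 - 358256 = 305*√(3136 + 1)/6 - 358256 = 305*√3137/6 - 358256 = -358256 + 305*√3137/6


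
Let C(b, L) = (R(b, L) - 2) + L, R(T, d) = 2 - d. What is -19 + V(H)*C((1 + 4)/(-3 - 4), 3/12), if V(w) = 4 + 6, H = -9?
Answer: -19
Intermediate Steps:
V(w) = 10
C(b, L) = 0 (C(b, L) = ((2 - L) - 2) + L = -L + L = 0)
-19 + V(H)*C((1 + 4)/(-3 - 4), 3/12) = -19 + 10*0 = -19 + 0 = -19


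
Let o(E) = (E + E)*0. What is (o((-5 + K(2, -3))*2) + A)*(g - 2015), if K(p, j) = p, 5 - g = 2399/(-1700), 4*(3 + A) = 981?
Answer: -194632257/400 ≈ -4.8658e+5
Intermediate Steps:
A = 969/4 (A = -3 + (1/4)*981 = -3 + 981/4 = 969/4 ≈ 242.25)
g = 10899/1700 (g = 5 - 2399/(-1700) = 5 - 2399*(-1)/1700 = 5 - 1*(-2399/1700) = 5 + 2399/1700 = 10899/1700 ≈ 6.4112)
o(E) = 0 (o(E) = (2*E)*0 = 0)
(o((-5 + K(2, -3))*2) + A)*(g - 2015) = (0 + 969/4)*(10899/1700 - 2015) = (969/4)*(-3414601/1700) = -194632257/400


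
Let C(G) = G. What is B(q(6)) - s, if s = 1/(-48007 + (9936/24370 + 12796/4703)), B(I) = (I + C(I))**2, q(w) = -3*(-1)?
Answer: 99032907256411/2750912498621 ≈ 36.000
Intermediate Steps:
q(w) = 3
B(I) = 4*I**2 (B(I) = (I + I)**2 = (2*I)**2 = 4*I**2)
s = -57306055/2750912498621 (s = 1/(-48007 + (9936*(1/24370) + 12796*(1/4703))) = 1/(-48007 + (4968/12185 + 12796/4703)) = 1/(-48007 + 179283764/57306055) = 1/(-2750912498621/57306055) = -57306055/2750912498621 ≈ -2.0832e-5)
B(q(6)) - s = 4*3**2 - 1*(-57306055/2750912498621) = 4*9 + 57306055/2750912498621 = 36 + 57306055/2750912498621 = 99032907256411/2750912498621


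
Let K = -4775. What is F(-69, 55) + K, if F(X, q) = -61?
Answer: -4836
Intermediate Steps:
F(-69, 55) + K = -61 - 4775 = -4836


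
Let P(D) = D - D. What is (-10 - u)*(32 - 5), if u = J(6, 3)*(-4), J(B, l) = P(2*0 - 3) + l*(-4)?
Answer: -1566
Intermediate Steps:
P(D) = 0
J(B, l) = -4*l (J(B, l) = 0 + l*(-4) = 0 - 4*l = -4*l)
u = 48 (u = -4*3*(-4) = -12*(-4) = 48)
(-10 - u)*(32 - 5) = (-10 - 1*48)*(32 - 5) = (-10 - 48)*27 = -58*27 = -1566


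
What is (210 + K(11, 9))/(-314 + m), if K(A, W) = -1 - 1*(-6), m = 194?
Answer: -43/24 ≈ -1.7917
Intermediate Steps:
K(A, W) = 5 (K(A, W) = -1 + 6 = 5)
(210 + K(11, 9))/(-314 + m) = (210 + 5)/(-314 + 194) = 215/(-120) = 215*(-1/120) = -43/24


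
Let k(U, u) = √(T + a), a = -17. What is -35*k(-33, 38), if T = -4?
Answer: -35*I*√21 ≈ -160.39*I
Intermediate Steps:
k(U, u) = I*√21 (k(U, u) = √(-4 - 17) = √(-21) = I*√21)
-35*k(-33, 38) = -35*I*√21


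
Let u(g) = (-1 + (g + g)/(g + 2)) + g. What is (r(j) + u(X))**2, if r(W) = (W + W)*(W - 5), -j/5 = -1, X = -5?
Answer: 64/9 ≈ 7.1111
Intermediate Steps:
j = 5 (j = -5*(-1) = 5)
r(W) = 2*W*(-5 + W) (r(W) = (2*W)*(-5 + W) = 2*W*(-5 + W))
u(g) = -1 + g + 2*g/(2 + g) (u(g) = (-1 + (2*g)/(2 + g)) + g = (-1 + 2*g/(2 + g)) + g = -1 + g + 2*g/(2 + g))
(r(j) + u(X))**2 = (2*5*(-5 + 5) + (-2 + (-5)**2 + 3*(-5))/(2 - 5))**2 = (2*5*0 + (-2 + 25 - 15)/(-3))**2 = (0 - 1/3*8)**2 = (0 - 8/3)**2 = (-8/3)**2 = 64/9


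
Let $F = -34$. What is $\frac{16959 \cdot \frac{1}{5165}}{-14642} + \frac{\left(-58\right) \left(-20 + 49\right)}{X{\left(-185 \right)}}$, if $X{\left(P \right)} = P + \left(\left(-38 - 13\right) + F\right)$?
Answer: $\frac{12719823533}{2041900110} \approx 6.2294$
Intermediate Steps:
$X{\left(P \right)} = -85 + P$ ($X{\left(P \right)} = P - 85 = -85 + P$)
$\frac{16959 \cdot \frac{1}{5165}}{-14642} + \frac{\left(-58\right) \left(-20 + 49\right)}{X{\left(-185 \right)}} = \frac{16959 \cdot \frac{1}{5165}}{-14642} + \frac{\left(-58\right) \left(-20 + 49\right)}{-85 - 185} = 16959 \cdot \frac{1}{5165} \left(- \frac{1}{14642}\right) + \frac{\left(-58\right) 29}{-270} = \frac{16959}{5165} \left(- \frac{1}{14642}\right) - - \frac{841}{135} = - \frac{16959}{75625930} + \frac{841}{135} = \frac{12719823533}{2041900110}$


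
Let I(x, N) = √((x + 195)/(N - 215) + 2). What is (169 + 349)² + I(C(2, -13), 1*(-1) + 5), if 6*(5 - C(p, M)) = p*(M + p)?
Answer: 268324 + √414615/633 ≈ 2.6833e+5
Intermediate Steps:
C(p, M) = 5 - p*(M + p)/6
I(x, N) = √(2 + (195 + x)/(-215 + N)) (I(x, N) = √((195 + x)/(-215 + N) + 2) = √(2 + (195 + x)/(-215 + N)))
(169 + 349)² + I(C(2, -13), 1*(-1) + 5) = (169 + 349)² + √((-235 + (5 - ⅙*2² - ⅙*(-13)*2) + 2*(1*(-1) + 5))/(-215 + (1*(-1) + 5))) = 518² + √((-235 + (5 - ⅙*4 + 13/3) + 2*(-1 + 5))/(-215 + (-1 + 5))) = 268324 + √((-235 + (5 - ⅔ + 13/3) + 2*4)/(-215 + 4)) = 268324 + √((-235 + 26/3 + 8)/(-211)) = 268324 + √(-1/211*(-655/3)) = 268324 + √(655/633) = 268324 + √414615/633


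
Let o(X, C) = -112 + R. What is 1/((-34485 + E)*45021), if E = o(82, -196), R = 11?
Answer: -1/1557096306 ≈ -6.4222e-10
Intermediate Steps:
o(X, C) = -101 (o(X, C) = -112 + 11 = -101)
E = -101
1/((-34485 + E)*45021) = 1/(-34485 - 101*45021) = (1/45021)/(-34586) = -1/34586*1/45021 = -1/1557096306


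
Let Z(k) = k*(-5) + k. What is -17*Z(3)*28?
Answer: 5712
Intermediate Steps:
Z(k) = -4*k (Z(k) = -5*k + k = -4*k)
-17*Z(3)*28 = -(-68)*3*28 = -17*(-12)*28 = 204*28 = 5712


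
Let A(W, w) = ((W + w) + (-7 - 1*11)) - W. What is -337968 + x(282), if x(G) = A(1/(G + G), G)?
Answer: -337704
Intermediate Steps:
A(W, w) = -18 + w (A(W, w) = ((W + w) + (-7 - 11)) - W = ((W + w) - 18) - W = (-18 + W + w) - W = -18 + w)
x(G) = -18 + G
-337968 + x(282) = -337968 + (-18 + 282) = -337968 + 264 = -337704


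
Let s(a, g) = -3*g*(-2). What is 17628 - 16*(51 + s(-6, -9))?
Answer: 17676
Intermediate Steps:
s(a, g) = 6*g
17628 - 16*(51 + s(-6, -9)) = 17628 - 16*(51 + 6*(-9)) = 17628 - 16*(51 - 54) = 17628 - 16*(-3) = 17628 - 1*(-48) = 17628 + 48 = 17676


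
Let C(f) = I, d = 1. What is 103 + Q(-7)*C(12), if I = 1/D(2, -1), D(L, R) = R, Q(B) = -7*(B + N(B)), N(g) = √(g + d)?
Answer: 54 + 7*I*√6 ≈ 54.0 + 17.146*I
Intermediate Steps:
N(g) = √(1 + g) (N(g) = √(g + 1) = √(1 + g))
Q(B) = -7*B - 7*√(1 + B) (Q(B) = -7*(B + √(1 + B)) = -7*B - 7*√(1 + B))
I = -1 (I = 1/(-1) = -1)
C(f) = -1
103 + Q(-7)*C(12) = 103 + (-7*(-7) - 7*√(1 - 7))*(-1) = 103 + (49 - 7*I*√6)*(-1) = 103 + (-49 + 7*I*√6) = 54 + 7*I*√6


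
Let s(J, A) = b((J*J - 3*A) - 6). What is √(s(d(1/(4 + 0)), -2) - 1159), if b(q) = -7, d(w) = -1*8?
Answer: I*√1166 ≈ 34.147*I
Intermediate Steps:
d(w) = -8
s(J, A) = -7
√(s(d(1/(4 + 0)), -2) - 1159) = √(-7 - 1159) = √(-1166) = I*√1166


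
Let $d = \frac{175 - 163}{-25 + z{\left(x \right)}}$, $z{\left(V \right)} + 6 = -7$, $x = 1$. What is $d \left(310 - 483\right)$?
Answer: $\frac{1038}{19} \approx 54.632$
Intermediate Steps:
$z{\left(V \right)} = -13$ ($z{\left(V \right)} = -6 - 7 = -13$)
$d = - \frac{6}{19}$ ($d = \frac{175 - 163}{-25 - 13} = \frac{12}{-38} = 12 \left(- \frac{1}{38}\right) = - \frac{6}{19} \approx -0.31579$)
$d \left(310 - 483\right) = - \frac{6 \left(310 - 483\right)}{19} = \left(- \frac{6}{19}\right) \left(-173\right) = \frac{1038}{19}$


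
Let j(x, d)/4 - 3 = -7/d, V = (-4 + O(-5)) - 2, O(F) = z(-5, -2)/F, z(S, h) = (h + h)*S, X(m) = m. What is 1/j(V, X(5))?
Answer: 5/32 ≈ 0.15625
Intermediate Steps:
z(S, h) = 2*S*h (z(S, h) = (2*h)*S = 2*S*h)
O(F) = 20/F (O(F) = (2*(-5)*(-2))/F = 20/F)
V = -10 (V = (-4 + 20/(-5)) - 2 = (-4 + 20*(-⅕)) - 2 = (-4 - 4) - 2 = -8 - 2 = -10)
j(x, d) = 12 - 28/d (j(x, d) = 12 + 4*(-7/d) = 12 - 28/d)
1/j(V, X(5)) = 1/(12 - 28/5) = 1/(32/5) = 5/32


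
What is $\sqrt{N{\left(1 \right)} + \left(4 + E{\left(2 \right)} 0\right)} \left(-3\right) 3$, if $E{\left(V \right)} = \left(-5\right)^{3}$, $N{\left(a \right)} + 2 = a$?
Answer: $- 9 \sqrt{3} \approx -15.588$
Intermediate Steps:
$N{\left(a \right)} = -2 + a$
$E{\left(V \right)} = -125$
$\sqrt{N{\left(1 \right)} + \left(4 + E{\left(2 \right)} 0\right)} \left(-3\right) 3 = \sqrt{\left(-2 + 1\right) + \left(4 - 0\right)} \left(-3\right) 3 = \sqrt{-1 + \left(4 + 0\right)} \left(-3\right) 3 = \sqrt{-1 + 4} \left(-3\right) 3 = \sqrt{3} \left(-3\right) 3 = - 3 \sqrt{3} \cdot 3 = - 9 \sqrt{3}$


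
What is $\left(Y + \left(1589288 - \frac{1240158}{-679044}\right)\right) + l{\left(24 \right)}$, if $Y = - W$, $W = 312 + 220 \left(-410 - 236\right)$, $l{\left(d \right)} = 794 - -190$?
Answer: $\frac{196026628613}{113174} \approx 1.7321 \cdot 10^{6}$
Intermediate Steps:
$l{\left(d \right)} = 984$ ($l{\left(d \right)} = 794 + 190 = 984$)
$W = -141808$ ($W = 312 + 220 \left(-646\right) = 312 - 142120 = -141808$)
$Y = 141808$ ($Y = \left(-1\right) \left(-141808\right) = 141808$)
$\left(Y + \left(1589288 - \frac{1240158}{-679044}\right)\right) + l{\left(24 \right)} = \left(141808 + \left(1589288 - \frac{1240158}{-679044}\right)\right) + 984 = \left(141808 + \left(1589288 - - \frac{206693}{113174}\right)\right) + 984 = \left(141808 + \left(1589288 + \frac{206693}{113174}\right)\right) + 984 = \left(141808 + \frac{179866286805}{113174}\right) + 984 = \frac{195915265397}{113174} + 984 = \frac{196026628613}{113174}$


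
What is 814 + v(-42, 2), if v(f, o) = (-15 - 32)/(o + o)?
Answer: 3209/4 ≈ 802.25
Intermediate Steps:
v(f, o) = -47/(2*o) (v(f, o) = -47*1/(2*o) = -47/(2*o))
814 + v(-42, 2) = 814 - 47/2/2 = 814 - 47/2*1/2 = 814 - 47/4 = 3209/4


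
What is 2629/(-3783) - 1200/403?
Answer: -430699/117273 ≈ -3.6726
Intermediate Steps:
2629/(-3783) - 1200/403 = 2629*(-1/3783) - 1200*1/403 = -2629/3783 - 1200/403 = -430699/117273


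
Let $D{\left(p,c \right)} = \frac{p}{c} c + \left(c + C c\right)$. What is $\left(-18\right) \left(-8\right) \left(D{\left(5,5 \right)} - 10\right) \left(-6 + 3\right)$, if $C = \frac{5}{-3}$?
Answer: $3600$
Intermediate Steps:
$C = - \frac{5}{3}$ ($C = 5 \left(- \frac{1}{3}\right) = - \frac{5}{3} \approx -1.6667$)
$D{\left(p,c \right)} = p - \frac{2 c}{3}$ ($D{\left(p,c \right)} = \frac{p}{c} c + \left(c - \frac{5 c}{3}\right) = p - \frac{2 c}{3}$)
$\left(-18\right) \left(-8\right) \left(D{\left(5,5 \right)} - 10\right) \left(-6 + 3\right) = \left(-18\right) \left(-8\right) \left(\left(5 - \frac{10}{3}\right) - 10\right) \left(-6 + 3\right) = 144 \left(\left(5 - \frac{10}{3}\right) - 10\right) \left(-3\right) = 144 \left(\frac{5}{3} - 10\right) \left(-3\right) = 144 \left(\left(- \frac{25}{3}\right) \left(-3\right)\right) = 144 \cdot 25 = 3600$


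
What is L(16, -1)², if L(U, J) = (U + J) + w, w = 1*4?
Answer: 361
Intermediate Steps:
w = 4
L(U, J) = 4 + J + U (L(U, J) = (U + J) + 4 = (J + U) + 4 = 4 + J + U)
L(16, -1)² = (4 - 1 + 16)² = 19² = 361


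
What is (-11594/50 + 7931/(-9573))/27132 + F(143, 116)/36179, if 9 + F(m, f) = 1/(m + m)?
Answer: -148243312656541/16797029170071150 ≈ -0.0088256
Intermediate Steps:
F(m, f) = -9 + 1/(2*m) (F(m, f) = -9 + 1/(m + m) = -9 + 1/(2*m))
(-11594/50 + 7931/(-9573))/27132 + F(143, 116)/36179 = (-11594/50 + 7931/(-9573))/27132 + (-9 + (1/2)/143)/36179 = (-11594*1/50 + 7931*(-1/9573))*(1/27132) + (-9 + (1/2)*(1/143))*(1/36179) = (-5797/25 - 7931/9573)*(1/27132) + (-9 + 1/286)*(1/36179) = -55692956/239325*1/27132 - 2573/286*1/36179 = -13923239/1623341475 - 2573/10347194 = -148243312656541/16797029170071150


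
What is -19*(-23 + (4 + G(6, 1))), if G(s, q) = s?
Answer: 247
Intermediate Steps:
-19*(-23 + (4 + G(6, 1))) = -19*(-23 + (4 + 6)) = -19*(-23 + 10) = -19*(-13) = 247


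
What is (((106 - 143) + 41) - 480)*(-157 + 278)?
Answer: -57596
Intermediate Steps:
(((106 - 143) + 41) - 480)*(-157 + 278) = ((-37 + 41) - 480)*121 = (4 - 480)*121 = -476*121 = -57596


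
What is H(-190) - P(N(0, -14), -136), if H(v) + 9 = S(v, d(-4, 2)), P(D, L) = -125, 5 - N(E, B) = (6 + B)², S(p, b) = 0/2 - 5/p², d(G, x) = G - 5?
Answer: 837519/7220 ≈ 116.00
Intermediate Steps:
d(G, x) = -5 + G
S(p, b) = -5/p² (S(p, b) = 0*(½) - 5/p² = 0 - 5/p² = -5/p²)
N(E, B) = 5 - (6 + B)²
H(v) = -9 - 5/v²
H(-190) - P(N(0, -14), -136) = (-9 - 5/(-190)²) - 1*(-125) = (-9 - 5*1/36100) + 125 = (-9 - 1/7220) + 125 = -64981/7220 + 125 = 837519/7220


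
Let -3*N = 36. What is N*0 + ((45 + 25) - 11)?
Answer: 59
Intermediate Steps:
N = -12 (N = -⅓*36 = -12)
N*0 + ((45 + 25) - 11) = -12*0 + ((45 + 25) - 11) = 0 + (70 - 11) = 0 + 59 = 59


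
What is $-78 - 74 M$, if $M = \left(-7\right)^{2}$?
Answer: $-3704$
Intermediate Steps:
$M = 49$
$-78 - 74 M = -78 - 3626 = -3704$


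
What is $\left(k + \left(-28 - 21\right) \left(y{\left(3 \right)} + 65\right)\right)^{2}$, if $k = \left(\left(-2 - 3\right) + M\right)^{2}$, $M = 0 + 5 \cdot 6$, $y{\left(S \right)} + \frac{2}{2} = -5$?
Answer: $5134756$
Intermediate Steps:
$y{\left(S \right)} = -6$ ($y{\left(S \right)} = -1 - 5 = -6$)
$M = 30$ ($M = 0 + 30 = 30$)
$k = 625$ ($k = \left(\left(-2 - 3\right) + 30\right)^{2} = \left(-5 + 30\right)^{2} = 25^{2} = 625$)
$\left(k + \left(-28 - 21\right) \left(y{\left(3 \right)} + 65\right)\right)^{2} = \left(625 + \left(-28 - 21\right) \left(-6 + 65\right)\right)^{2} = \left(625 - 2891\right)^{2} = \left(-2266\right)^{2} = 5134756$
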